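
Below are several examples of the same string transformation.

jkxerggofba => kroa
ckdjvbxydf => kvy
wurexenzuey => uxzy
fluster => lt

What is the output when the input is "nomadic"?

Looking at the pairs, the operation is to keep one character in every 3, starting at position 2 (positions 2nd, 5th, 8th, ...).
For "nomadic" the result is "od".

od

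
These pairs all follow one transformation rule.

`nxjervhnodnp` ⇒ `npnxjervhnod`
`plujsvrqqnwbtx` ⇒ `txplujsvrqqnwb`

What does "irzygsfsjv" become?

jvirzygsfs

In each case the input is transformed by: move the last 2 characters to the front (rotate right by 2).
Doing the same to "irzygsfsjv": "jvirzygsfs".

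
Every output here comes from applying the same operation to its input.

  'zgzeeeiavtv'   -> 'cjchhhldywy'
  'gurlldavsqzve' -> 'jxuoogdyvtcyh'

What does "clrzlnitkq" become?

In each case the input is transformed by: shift every letter 3 places forward in the alphabet (wrapping around).
Doing the same to "clrzlnitkq": "foucoqlwnt".

foucoqlwnt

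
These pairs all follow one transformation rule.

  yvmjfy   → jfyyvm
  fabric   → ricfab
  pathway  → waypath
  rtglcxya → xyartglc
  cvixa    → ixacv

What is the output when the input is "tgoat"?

oattg

Rule — move the last 3 characters to the front (rotate right by 3).
"tgoat" → "oattg".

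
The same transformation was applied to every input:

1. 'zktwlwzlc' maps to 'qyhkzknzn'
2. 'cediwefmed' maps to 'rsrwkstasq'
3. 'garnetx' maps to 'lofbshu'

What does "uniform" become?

Looking at the pairs, the operation is to swap the first and last characters, then shift every letter 12 places backward in the alphabet (wrapping around).
On "uniform": the first step gives "mniforu", and the second then gives "abwtcfi".
(Check on "cediwefmed": → "dediwefmec" → "rsrwkstasq" ✓)

abwtcfi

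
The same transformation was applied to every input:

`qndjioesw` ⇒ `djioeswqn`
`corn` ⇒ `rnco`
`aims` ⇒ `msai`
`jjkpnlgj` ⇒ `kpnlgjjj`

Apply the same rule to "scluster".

lustersc

Looking at the pairs, the operation is to move the first 2 characters to the end (rotate left by 2).
Doing the same to "scluster": "lustersc".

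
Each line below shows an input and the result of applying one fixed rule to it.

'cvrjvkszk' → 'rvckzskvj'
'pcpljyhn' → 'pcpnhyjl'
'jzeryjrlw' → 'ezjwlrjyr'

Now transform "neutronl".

Each output is the input with this applied: move the first 3 characters to the end (rotate left by 3), then reverse the string.
"neutronl" → "tronlneu" → "uenlnort".
(Check on "pcpljyhn": → "ljyhnpcp" → "pcpnhyjl" ✓)

uenlnort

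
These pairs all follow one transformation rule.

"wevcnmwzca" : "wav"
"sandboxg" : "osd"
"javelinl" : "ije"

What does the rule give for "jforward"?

ajr

The rule is to swap the front and back halves of the string, then keep one character in every 3, starting at position 2 (positions 2nd, 5th, 8th, ...).
"jforward" → "wardjfor" → "ajr".
(Check on "javelinl": → "linljave" → "ije" ✓)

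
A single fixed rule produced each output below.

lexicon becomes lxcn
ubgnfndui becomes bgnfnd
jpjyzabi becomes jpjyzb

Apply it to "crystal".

crystl

Each output is the input with this applied: remove every vowel.
Applying that to "crystal" gives "crystl".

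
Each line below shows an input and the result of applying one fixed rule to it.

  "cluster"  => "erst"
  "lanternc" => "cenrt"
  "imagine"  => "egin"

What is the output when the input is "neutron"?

The pattern: delete the first 3 characters, then sort the characters into alphabetical order.
For "neutron", step one produces "tron"; step two turns that into "nort".

nort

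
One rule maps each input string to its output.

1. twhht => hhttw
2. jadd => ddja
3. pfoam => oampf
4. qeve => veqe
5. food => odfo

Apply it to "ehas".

Looking at the pairs, the operation is to move the first 2 characters to the end (rotate left by 2).
On "ehas" that produces "aseh".

aseh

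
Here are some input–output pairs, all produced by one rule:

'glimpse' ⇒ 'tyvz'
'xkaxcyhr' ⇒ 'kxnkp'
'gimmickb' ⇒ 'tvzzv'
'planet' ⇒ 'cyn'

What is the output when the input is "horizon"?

ubev

The pattern: shift every letter 13 places forward in the alphabet (wrapping around) — i.e. ROT13, then delete the last 3 characters.
Applying that to "horizon" gives "ubev".
(Check on "xkaxcyhr": → "kxnkplue" → "kxnkp" ✓)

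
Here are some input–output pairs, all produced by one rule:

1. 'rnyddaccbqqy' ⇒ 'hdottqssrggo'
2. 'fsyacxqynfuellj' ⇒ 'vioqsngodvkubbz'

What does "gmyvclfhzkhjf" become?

The pattern: shift every letter 10 places backward in the alphabet (wrapping around).
Doing the same to "gmyvclfhzkhjf": "wcolsbvxpaxzv".

wcolsbvxpaxzv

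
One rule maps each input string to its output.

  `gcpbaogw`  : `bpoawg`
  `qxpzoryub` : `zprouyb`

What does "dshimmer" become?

ihmmre

In each case the input is transformed by: delete the first 2 characters, then swap each adjacent pair of characters (1↔2, 3↔4, ...).
On "dshimmer": the first step gives "himmer", and the second then gives "ihmmre".
(Check on "qxpzoryub": → "pzoryub" → "zprouyb" ✓)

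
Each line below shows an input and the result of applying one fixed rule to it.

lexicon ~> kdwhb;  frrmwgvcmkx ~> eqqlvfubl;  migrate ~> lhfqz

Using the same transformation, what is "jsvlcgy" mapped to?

irukb

What's happening: delete the last 2 characters, then shift every letter 1 place backward in the alphabet (wrapping around).
Starting from "jsvlcgy": after the first operation, "jsvlc"; after the second, "irukb".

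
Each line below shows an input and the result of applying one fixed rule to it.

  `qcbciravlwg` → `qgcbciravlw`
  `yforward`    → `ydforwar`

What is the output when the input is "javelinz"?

jzavelin

In each case the input is transformed by: swap the first and last characters, then move the last character to the front.
On "javelinz": the first step gives "zavelinj", and the second then gives "jzavelin".
(Check on "yforward": → "dforwary" → "ydforwar" ✓)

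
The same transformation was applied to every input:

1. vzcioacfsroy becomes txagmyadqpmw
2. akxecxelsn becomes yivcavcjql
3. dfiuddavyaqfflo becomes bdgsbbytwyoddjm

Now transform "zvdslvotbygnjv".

xtbqjtmrzwelht

What's happening: shift every letter 2 places backward in the alphabet (wrapping around).
On "zvdslvotbygnjv" that produces "xtbqjtmrzwelht".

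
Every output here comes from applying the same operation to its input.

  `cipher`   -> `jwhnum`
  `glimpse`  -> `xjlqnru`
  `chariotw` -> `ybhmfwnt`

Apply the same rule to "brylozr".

ewgwdqt

The transformation: shift every letter 5 places forward in the alphabet (wrapping around), then move the last 2 characters to the front (rotate right by 2).
For "brylozr" the result is "ewgwdqt".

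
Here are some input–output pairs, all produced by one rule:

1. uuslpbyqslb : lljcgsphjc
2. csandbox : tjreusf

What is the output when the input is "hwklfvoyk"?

ynbcwmfp

What's happening: shift every letter 9 places backward in the alphabet (wrapping around), then delete the last character.
For "hwklfvoyk", step one produces "ynbcwmfpb"; step two turns that into "ynbcwmfp".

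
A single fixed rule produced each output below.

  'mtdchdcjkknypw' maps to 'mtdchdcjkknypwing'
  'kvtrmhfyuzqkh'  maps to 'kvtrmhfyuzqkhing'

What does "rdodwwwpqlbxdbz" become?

Each output is the input with this applied: append "ing".
On "rdodwwwpqlbxdbz" that produces "rdodwwwpqlbxdbzing".

rdodwwwpqlbxdbzing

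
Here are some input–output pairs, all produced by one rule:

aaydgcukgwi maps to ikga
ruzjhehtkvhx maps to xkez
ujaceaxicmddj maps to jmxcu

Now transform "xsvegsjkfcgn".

nfsv

In each case the input is transformed by: reverse the string, then keep one character in every 3, starting at position 1 (positions 1st, 4th, 7th, ...).
"xsvegsjkfcgn" → "ngcfkjsgevsx" → "nfsv".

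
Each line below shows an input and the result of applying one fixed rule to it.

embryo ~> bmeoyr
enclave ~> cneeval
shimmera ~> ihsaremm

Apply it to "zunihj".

Looking at the pairs, the operation is to move the first 3 characters to the end (rotate left by 3), then reverse the string.
On "zunihj": the first step gives "ihjzun", and the second then gives "nuzjhi".

nuzjhi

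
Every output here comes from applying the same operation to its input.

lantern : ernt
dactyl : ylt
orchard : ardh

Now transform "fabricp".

The transformation: delete the first 3 characters, then move the first character to the end.
So "fabricp" becomes "icpr".

icpr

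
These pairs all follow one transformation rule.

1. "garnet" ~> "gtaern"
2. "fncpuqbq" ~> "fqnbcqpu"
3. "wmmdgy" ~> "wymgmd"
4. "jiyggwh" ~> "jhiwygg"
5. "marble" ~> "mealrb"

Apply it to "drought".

The transformation: take characters alternately from the front and the back (1st, last, 2nd, 2nd-last, ...).
For "drought" the result is "dtrhogu".

dtrhogu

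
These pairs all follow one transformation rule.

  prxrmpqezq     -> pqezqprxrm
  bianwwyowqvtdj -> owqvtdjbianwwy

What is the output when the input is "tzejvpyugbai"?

The pattern: swap the front and back halves of the string.
"tzejvpyugbai" → "yugbaitzejvp".

yugbaitzejvp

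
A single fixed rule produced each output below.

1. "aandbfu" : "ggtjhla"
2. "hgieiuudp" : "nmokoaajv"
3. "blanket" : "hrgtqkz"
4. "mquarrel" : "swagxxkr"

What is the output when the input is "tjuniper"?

In each case the input is transformed by: shift every letter 6 places forward in the alphabet (wrapping around).
For "tjuniper" the result is "zpatovkx".

zpatovkx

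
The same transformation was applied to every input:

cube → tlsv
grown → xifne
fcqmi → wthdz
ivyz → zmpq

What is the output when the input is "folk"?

wfcb

Looking at the pairs, the operation is to shift every letter 9 places backward in the alphabet (wrapping around).
"folk" → "wfcb".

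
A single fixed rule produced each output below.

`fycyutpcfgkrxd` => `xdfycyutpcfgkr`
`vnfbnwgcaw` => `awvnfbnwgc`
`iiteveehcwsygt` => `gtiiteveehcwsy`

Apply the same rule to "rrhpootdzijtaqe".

Each output is the input with this applied: move the last 2 characters to the front (rotate right by 2).
So "rrhpootdzijtaqe" becomes "qerrhpootdzijta".

qerrhpootdzijta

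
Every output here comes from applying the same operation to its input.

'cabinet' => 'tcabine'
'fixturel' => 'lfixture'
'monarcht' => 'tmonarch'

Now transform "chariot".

Rule — move the last character to the front.
On "chariot" that produces "tchario".

tchario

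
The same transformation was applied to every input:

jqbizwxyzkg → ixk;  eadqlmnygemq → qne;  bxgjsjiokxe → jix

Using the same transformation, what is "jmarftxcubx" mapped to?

rxb

What's happening: delete the first 3 characters, then keep one character in every 3, starting at position 1 (positions 1st, 4th, 7th, ...).
"jmarftxcubx" → "rxb".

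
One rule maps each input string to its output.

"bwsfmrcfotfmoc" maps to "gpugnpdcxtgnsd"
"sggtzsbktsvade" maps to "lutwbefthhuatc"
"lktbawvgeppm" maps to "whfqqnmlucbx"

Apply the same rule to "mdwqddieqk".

Rule — swap the front and back halves of the string, then shift every letter 1 place forward in the alphabet (wrapping around).
"mdwqddieqk" → "dieqkmdwqd" → "ejfrlnexre".

ejfrlnexre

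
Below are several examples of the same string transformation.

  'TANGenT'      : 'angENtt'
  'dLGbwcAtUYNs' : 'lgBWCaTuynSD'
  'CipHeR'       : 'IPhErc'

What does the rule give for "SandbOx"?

The transformation: flip the case of every letter, then move the first character to the end.
Applying that to "SandbOx" gives "ANDBoXs".
(Check on "CipHeR": → "cIPhEr" → "IPhErc" ✓)

ANDBoXs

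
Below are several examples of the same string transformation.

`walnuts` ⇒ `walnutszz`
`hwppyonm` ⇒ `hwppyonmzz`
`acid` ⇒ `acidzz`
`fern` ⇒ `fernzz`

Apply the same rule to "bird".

The rule is to append "zz".
For "bird" the result is "birdzz".

birdzz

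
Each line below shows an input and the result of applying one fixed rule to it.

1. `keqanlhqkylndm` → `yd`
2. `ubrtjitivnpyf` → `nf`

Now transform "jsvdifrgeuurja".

In each case the input is transformed by: keep one character in every 3, starting at position 1 (positions 1st, 4th, 7th, ...), then delete the first 3 characters.
Applying both steps to "jsvdifrgeuurja": "jdruj", then "uj".
(Check on "ubrtjitivnpyf": → "uttnf" → "nf" ✓)

uj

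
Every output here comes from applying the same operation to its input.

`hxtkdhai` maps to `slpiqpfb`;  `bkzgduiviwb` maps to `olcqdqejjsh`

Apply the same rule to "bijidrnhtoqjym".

Looking at the pairs, the operation is to move the first 3 characters to the end (rotate left by 3), then shift every letter 8 places forward in the alphabet (wrapping around).
Applying that to "bijidrnhtoqjym" gives "qlzvpbwyrgujqr".

qlzvpbwyrgujqr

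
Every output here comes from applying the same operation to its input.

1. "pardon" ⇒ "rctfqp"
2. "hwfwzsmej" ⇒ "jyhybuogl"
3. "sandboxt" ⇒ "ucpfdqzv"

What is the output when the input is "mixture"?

In each case the input is transformed by: shift every letter 2 places forward in the alphabet (wrapping around).
So "mixture" becomes "okzvwtg".

okzvwtg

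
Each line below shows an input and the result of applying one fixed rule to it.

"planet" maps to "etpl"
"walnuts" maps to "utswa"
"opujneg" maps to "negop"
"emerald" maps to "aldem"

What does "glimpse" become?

psegl

What's happening: move the first 2 characters to the end (rotate left by 2), then delete the first 2 characters.
"glimpse" → "impsegl" → "psegl".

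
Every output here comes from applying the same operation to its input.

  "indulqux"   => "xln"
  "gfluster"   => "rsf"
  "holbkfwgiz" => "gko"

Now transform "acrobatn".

The rule is to keep one character in every 3, starting at position 2 (positions 2nd, 5th, 8th, ...), then reverse the string.
On "acrobatn": the first step gives "cbn", and the second then gives "nbc".
(Check on "gfluster": → "fsr" → "rsf" ✓)

nbc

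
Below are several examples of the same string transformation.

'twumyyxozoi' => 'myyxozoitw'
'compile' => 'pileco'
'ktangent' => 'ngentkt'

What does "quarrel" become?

rrelqu

The transformation: move the first 2 characters to the end (rotate left by 2), then delete the first character.
On "quarrel": the first step gives "arrelqu", and the second then gives "rrelqu".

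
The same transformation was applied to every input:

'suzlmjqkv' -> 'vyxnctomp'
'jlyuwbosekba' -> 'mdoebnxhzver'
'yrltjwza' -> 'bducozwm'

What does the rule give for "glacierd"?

jgoudhfl

The transformation: take characters alternately from the front and the back (1st, last, 2nd, 2nd-last, ...), then shift every letter 3 places forward in the alphabet (wrapping around).
"glacierd" → "gdlraeci" → "jgoudhfl".
(Check on "jlyuwbosekba": → "jalbykuewsbo" → "mdoebnxhzver" ✓)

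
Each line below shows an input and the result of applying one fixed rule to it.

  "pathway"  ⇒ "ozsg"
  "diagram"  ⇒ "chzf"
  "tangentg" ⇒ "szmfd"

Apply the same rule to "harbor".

The pattern: shift every letter 1 place backward in the alphabet (wrapping around), then delete the last 3 characters.
"harbor" → "gzqanq" → "gzq".

gzq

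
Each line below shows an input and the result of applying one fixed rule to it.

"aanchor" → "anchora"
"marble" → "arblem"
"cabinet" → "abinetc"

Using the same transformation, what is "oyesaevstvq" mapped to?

The pattern: move the first character to the end.
Applying that to "oyesaevstvq" gives "yesaevstvqo".

yesaevstvqo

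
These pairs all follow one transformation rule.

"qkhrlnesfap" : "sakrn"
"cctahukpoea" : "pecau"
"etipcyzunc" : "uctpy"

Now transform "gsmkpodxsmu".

xmsko

Each output is the input with this applied: keep every other character starting from the second (positions 2nd, 4th, 6th, ...), then move the first 3 characters to the end (rotate left by 3).
On "gsmkpodxsmu": the first step gives "skoxm", and the second then gives "xmsko".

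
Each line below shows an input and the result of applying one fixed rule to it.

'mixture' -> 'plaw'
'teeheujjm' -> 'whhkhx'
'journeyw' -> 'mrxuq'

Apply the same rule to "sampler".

vdps

Each output is the input with this applied: delete the last 3 characters, then shift every letter 3 places forward in the alphabet (wrapping around).
"sampler" → "samp" → "vdps".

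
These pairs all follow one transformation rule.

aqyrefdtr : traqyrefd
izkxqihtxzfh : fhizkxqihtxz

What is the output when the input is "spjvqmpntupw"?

pwspjvqmpntu

Each output is the input with this applied: move the last 2 characters to the front (rotate right by 2).
"spjvqmpntupw" → "pwspjvqmpntu".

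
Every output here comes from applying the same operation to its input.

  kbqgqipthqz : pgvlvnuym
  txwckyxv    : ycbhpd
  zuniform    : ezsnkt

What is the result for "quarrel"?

The rule is to delete the last 2 characters, then shift every letter 5 places forward in the alphabet (wrapping around).
Starting from "quarrel": after the first operation, "quarr"; after the second, "vzfww".
(Check on "zuniform": → "zunifo" → "ezsnkt" ✓)

vzfww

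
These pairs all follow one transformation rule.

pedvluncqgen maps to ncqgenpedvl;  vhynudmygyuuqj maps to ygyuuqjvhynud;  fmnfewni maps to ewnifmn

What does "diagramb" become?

rambdia

Looking at the pairs, the operation is to swap the front and back halves of the string, then delete the last character.
"diagramb" → "rambdia".
(Check on "fmnfewni": → "ewnifmnf" → "ewnifmn" ✓)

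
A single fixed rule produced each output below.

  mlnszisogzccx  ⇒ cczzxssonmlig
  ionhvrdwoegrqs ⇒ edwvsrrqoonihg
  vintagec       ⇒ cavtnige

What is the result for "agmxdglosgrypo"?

dayxsrpoomlggg

The rule is to sort the characters into reverse alphabetical order, then move the last 2 characters to the front (rotate right by 2).
On "agmxdglosgrypo": the first step gives "yxsrpoomlgggda", and the second then gives "dayxsrpoomlggg".
(Check on "mlnszisogzccx": → "zzxssonmligcc" → "cczzxssonmlig" ✓)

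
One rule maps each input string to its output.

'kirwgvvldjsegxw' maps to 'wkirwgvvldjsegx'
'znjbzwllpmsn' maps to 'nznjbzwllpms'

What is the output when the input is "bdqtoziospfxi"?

ibdqtoziospfx

The rule is to move the last character to the front.
Applying that to "bdqtoziospfxi" gives "ibdqtoziospfx".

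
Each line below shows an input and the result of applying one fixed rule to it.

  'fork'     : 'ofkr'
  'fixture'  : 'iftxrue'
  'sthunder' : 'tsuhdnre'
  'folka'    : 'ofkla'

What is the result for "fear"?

The pattern: swap each adjacent pair of characters (1↔2, 3↔4, ...).
For "fear" the result is "efra".

efra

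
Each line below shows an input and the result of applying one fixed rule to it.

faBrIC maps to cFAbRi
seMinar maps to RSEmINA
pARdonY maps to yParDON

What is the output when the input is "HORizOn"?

NhorIZo

The rule is to flip the case of every letter, then move the last character to the front.
On "HORizOn": the first step gives "horIZoN", and the second then gives "NhorIZo".
(Check on "seMinar": → "SEmINAR" → "RSEmINA" ✓)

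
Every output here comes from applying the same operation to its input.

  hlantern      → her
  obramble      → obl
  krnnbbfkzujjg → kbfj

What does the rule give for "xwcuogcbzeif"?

Each output is the input with this applied: swap each adjacent pair of characters (1↔2, 3↔4, ...), then keep one character in every 3, starting at position 2 (positions 2nd, 5th, 8th, ...).
"xwcuogcbzeif" → "wxucgobcezfi" → "xgcf".

xgcf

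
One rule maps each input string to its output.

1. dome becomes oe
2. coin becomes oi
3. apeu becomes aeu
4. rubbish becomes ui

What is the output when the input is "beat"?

Each output is the input with this applied: keep only the vowels.
For "beat" the result is "ea".

ea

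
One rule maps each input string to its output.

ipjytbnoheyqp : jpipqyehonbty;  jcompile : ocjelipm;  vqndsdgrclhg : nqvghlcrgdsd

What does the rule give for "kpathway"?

Rule — move the first 3 characters to the end (rotate left by 3), then reverse the string.
"kpathway" → "thwaykpa" → "apkyawht".

apkyawht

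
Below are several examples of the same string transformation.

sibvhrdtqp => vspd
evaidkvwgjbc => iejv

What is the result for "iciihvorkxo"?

iixo

The pattern: keep one character in every 3, starting at position 1 (positions 1st, 4th, 7th, ...), then swap each adjacent pair of characters (1↔2, 3↔4, ...).
"iciihvorkxo" → "iixo".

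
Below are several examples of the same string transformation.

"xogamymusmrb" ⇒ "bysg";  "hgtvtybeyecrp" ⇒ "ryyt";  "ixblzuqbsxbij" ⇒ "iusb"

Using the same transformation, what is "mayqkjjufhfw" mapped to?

Rule — keep one character in every 3, starting at position 3 (positions 3rd, 6th, 9th, ...), then swap the first and last characters.
So "mayqkjjufhfw" becomes "wjfy".

wjfy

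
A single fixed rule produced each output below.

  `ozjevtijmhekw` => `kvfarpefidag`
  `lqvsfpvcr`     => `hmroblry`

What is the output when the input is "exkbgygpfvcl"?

atgxcuclbry

Rule — shift every letter 4 places backward in the alphabet (wrapping around), then delete the last character.
Applying that to "exkbgygpfvcl" gives "atgxcuclbry".
(Check on "lqvsfpvcr": → "hmroblryn" → "hmroblry" ✓)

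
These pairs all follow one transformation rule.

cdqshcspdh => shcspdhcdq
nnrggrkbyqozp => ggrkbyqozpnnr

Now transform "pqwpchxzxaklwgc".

pchxzxaklwgcpqw

The transformation: move the first 3 characters to the end (rotate left by 3).
So "pqwpchxzxaklwgc" becomes "pchxzxaklwgcpqw".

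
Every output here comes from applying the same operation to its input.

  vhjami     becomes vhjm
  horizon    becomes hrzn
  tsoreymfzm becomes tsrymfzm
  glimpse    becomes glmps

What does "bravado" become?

The pattern: remove every vowel.
Applying that to "bravado" gives "brvd".

brvd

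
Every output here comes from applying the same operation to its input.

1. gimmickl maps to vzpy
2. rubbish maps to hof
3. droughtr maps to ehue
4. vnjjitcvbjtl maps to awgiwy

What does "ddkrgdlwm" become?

In each case the input is transformed by: keep every other character starting from the second (positions 2nd, 4th, 6th, ...), then shift every letter 13 places forward in the alphabet (wrapping around) — i.e. ROT13.
"ddkrgdlwm" → "qeqj".

qeqj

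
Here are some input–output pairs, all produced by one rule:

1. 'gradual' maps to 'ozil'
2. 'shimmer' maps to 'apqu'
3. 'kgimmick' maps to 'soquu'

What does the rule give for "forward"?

nwze

The transformation: delete the last 3 characters, then shift every letter 8 places forward in the alphabet (wrapping around).
On "forward": the first step gives "forw", and the second then gives "nwze".
(Check on "kgimmick": → "kgimm" → "soquu" ✓)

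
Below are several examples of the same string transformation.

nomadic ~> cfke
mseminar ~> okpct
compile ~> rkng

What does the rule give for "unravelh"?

cxgnj

Looking at the pairs, the operation is to delete the first 3 characters, then shift every letter 2 places forward in the alphabet (wrapping around).
"unravelh" → "avelh" → "cxgnj".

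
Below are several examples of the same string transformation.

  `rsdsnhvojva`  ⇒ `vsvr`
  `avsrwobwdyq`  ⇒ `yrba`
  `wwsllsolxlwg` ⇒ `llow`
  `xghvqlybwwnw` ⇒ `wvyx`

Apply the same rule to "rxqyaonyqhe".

The transformation: keep one character in every 3, starting at position 1 (positions 1st, 4th, 7th, ...), then swap the first and last characters.
"rxqyaonyqhe" → "hynr".

hynr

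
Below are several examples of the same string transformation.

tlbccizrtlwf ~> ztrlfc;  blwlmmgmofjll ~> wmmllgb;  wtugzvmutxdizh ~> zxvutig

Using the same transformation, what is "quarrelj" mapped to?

Rule — sort the characters into reverse alphabetical order, then keep every other character starting from the first (positions 1st, 3rd, 5th, ...).
For "quarrelj", step one produces "urrqljea"; step two turns that into "urle".

urle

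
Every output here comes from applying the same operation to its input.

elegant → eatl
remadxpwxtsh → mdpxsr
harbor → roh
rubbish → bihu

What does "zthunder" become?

hnez

Each output is the input with this applied: move the first 2 characters to the end (rotate left by 2), then keep every other character starting from the first (positions 1st, 3rd, 5th, ...).
For "zthunder", step one produces "hunderzt"; step two turns that into "hnez".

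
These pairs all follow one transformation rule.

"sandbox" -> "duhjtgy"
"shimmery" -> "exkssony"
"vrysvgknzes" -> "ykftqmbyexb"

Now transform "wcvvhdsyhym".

Each output is the input with this applied: reverse the string, then shift every letter 6 places forward in the alphabet (wrapping around).
"wcvvhdsyhym" → "myhysdhvvcw" → "seneyjnbbic".

seneyjnbbic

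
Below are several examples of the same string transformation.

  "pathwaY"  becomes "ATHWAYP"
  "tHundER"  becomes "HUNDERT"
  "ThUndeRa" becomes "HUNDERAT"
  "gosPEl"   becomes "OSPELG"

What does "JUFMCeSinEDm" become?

UFMCESINEDMJ

Each output is the input with this applied: move the first character to the end, then convert every letter to uppercase.
Applying both steps to "JUFMCeSinEDm": "UFMCeSinEDmJ", then "UFMCESINEDMJ".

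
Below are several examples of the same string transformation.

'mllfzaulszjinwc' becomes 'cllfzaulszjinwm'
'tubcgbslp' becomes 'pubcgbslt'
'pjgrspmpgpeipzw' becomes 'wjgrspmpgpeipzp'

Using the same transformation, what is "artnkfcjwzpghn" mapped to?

The rule is to swap the first and last characters.
Doing the same to "artnkfcjwzpghn": "nrtnkfcjwzpgha".

nrtnkfcjwzpgha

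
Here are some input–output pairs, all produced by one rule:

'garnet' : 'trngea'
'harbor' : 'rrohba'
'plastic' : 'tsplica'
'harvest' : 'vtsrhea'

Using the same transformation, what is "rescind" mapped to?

srniedc

The pattern: sort the characters into reverse alphabetical order.
On "rescind" that produces "srniedc".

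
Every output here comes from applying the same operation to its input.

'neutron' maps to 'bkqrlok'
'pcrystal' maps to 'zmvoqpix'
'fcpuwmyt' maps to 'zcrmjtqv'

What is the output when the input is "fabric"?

xcoyzf

Each output is the input with this applied: swap each adjacent pair of characters (1↔2, 3↔4, ...), then shift every letter 3 places backward in the alphabet (wrapping around).
"fabric" → "afrbci" → "xcoyzf".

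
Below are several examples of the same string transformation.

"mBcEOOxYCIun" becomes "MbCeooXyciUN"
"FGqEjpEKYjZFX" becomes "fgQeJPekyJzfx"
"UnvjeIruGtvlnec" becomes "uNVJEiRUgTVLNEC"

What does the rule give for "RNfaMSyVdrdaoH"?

The transformation: flip the case of every letter.
Applying that to "RNfaMSyVdrdaoH" gives "rnFAmsYvDRDAOh".

rnFAmsYvDRDAOh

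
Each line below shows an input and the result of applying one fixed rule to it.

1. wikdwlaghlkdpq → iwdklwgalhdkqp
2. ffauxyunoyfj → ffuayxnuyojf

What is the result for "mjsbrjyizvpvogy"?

jmbsjriyvzvpgoy

The pattern: swap each adjacent pair of characters (1↔2, 3↔4, ...).
Applying that to "mjsbrjyizvpvogy" gives "jmbsjriyvzvpgoy".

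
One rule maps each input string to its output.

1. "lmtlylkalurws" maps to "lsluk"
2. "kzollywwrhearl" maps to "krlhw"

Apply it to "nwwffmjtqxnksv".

The transformation: keep one character in every 3, starting at position 1 (positions 1st, 4th, 7th, ...), then take characters alternately from the front and the back (1st, last, 2nd, 2nd-last, ...).
"nwwffmjtqxnksv" → "nsfxj".

nsfxj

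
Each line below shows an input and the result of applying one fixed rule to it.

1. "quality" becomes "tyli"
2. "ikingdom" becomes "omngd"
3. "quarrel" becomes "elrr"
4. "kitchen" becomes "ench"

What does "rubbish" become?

The rule is to delete the first 3 characters, then move the last 2 characters to the front (rotate right by 2).
Applying both steps to "rubbish": "bish", then "shbi".

shbi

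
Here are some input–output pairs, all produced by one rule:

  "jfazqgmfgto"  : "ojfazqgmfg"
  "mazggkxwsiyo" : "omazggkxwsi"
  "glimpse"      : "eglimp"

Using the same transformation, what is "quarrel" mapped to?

Looking at the pairs, the operation is to move the last 2 characters to the front (rotate right by 2), then delete the first character.
Starting from "quarrel": after the first operation, "elquarr"; after the second, "lquarr".

lquarr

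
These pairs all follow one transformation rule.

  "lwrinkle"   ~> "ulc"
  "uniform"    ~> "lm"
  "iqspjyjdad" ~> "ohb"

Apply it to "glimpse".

jn

The pattern: shift every letter 2 places backward in the alphabet (wrapping around), then keep one character in every 3, starting at position 2 (positions 2nd, 5th, 8th, ...).
Starting from "glimpse": after the first operation, "ejgknqc"; after the second, "jn".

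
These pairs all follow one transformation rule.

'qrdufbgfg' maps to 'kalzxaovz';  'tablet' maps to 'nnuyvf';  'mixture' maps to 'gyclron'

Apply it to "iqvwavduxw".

cqkrpoqxup

The rule is to take characters alternately from the front and the back (1st, last, 2nd, 2nd-last, ...), then shift every letter 6 places backward in the alphabet (wrapping around).
Doing the same to "iqvwavduxw": "cqkrpoqxup".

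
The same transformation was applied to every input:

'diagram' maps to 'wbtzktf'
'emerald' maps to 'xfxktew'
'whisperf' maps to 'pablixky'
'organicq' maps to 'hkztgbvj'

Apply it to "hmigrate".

afbzktmx

The rule is to shift every letter 7 places backward in the alphabet (wrapping around).
So "hmigrate" becomes "afbzktmx".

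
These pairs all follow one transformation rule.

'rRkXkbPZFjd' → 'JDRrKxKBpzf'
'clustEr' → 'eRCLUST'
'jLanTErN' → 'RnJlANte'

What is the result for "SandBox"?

OXsANDb

The transformation: move the last 2 characters to the front (rotate right by 2), then flip the case of every letter.
On "SandBox": the first step gives "oxSandB", and the second then gives "OXsANDb".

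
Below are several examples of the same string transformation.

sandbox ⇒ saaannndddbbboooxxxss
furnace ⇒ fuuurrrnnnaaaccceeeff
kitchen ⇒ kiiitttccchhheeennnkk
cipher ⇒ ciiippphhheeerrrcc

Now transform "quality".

What's happening: repeat every character 3 times, then move the first 2 characters to the end (rotate left by 2).
On "quality" that produces "quuuaaallliiitttyyyqq".

quuuaaallliiitttyyyqq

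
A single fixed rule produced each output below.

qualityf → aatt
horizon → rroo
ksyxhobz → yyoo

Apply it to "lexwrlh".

The transformation: keep one character in every 3, starting at position 3 (positions 3rd, 6th, 9th, ...), then double every character.
For "lexwrlh", step one produces "xl"; step two turns that into "xxll".

xxll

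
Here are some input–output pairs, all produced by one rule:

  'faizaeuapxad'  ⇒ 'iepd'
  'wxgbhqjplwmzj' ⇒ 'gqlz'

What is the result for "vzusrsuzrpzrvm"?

The rule is to keep one character in every 3, starting at position 3 (positions 3rd, 6th, 9th, ...).
"vzusrsuzrpzrvm" → "usrr".

usrr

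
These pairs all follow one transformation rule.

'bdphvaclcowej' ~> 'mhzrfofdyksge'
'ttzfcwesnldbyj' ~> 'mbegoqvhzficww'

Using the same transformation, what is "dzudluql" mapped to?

Looking at the pairs, the operation is to shift every letter 3 places forward in the alphabet (wrapping around), then reverse the string.
Doing the same to "dzudluql": "otxogxcg".

otxogxcg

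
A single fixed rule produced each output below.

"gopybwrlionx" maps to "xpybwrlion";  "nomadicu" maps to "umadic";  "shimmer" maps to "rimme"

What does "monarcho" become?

The pattern: delete the first 2 characters, then move the last character to the front.
On "monarcho" that produces "onarch".

onarch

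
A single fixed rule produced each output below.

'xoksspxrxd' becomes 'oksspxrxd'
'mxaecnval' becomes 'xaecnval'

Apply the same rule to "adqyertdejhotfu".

The pattern: delete the first character.
So "adqyertdejhotfu" becomes "dqyertdejhotfu".

dqyertdejhotfu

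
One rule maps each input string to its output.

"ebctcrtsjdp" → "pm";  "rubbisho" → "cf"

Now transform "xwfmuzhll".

ih

Rule — shift every letter 11 places forward in the alphabet (wrapping around), then keep only the first 2 characters.
On "xwfmuzhll": the first step gives "ihqxfksww", and the second then gives "ih".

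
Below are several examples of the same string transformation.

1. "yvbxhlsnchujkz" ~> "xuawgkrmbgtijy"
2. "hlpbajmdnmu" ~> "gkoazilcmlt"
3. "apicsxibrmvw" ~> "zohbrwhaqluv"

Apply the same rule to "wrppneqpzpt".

vqoomdpoyos

What's happening: shift every letter 1 place backward in the alphabet (wrapping around).
Doing the same to "wrppneqpzpt": "vqoomdpoyos".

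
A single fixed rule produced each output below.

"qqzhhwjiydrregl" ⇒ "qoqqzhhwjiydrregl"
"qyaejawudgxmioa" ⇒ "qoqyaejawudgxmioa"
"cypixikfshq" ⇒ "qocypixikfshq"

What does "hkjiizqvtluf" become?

In each case the input is transformed by: prepend "qo".
"hkjiizqvtluf" → "qohkjiizqvtluf".

qohkjiizqvtluf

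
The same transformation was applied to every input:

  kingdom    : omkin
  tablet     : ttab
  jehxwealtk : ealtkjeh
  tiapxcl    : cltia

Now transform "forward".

rdfor

Looking at the pairs, the operation is to move the first 3 characters to the end (rotate left by 3), then delete the first 2 characters.
For "forward", step one produces "wardfor"; step two turns that into "rdfor".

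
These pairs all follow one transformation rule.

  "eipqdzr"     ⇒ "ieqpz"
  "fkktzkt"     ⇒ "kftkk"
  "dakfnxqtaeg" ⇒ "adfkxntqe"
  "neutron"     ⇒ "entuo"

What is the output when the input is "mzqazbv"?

zmaqb

Rule — swap each adjacent pair of characters (1↔2, 3↔4, ...), then delete the last 2 characters.
"mzqazbv" → "zmaqbzv" → "zmaqb".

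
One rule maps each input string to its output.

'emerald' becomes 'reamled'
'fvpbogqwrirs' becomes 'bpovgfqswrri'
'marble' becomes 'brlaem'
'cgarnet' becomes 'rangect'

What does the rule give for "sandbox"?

dnbaosx

The transformation: move the first 3 characters to the end (rotate left by 3), then take characters alternately from the front and the back (1st, last, 2nd, 2nd-last, ...).
"sandbox" → "dboxsan" → "dnbaosx".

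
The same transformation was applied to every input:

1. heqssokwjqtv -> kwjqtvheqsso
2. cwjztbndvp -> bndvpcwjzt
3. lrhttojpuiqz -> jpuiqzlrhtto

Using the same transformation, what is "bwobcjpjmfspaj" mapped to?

The pattern: swap the front and back halves of the string.
Applying that to "bwobcjpjmfspaj" gives "jmfspajbwobcjp".

jmfspajbwobcjp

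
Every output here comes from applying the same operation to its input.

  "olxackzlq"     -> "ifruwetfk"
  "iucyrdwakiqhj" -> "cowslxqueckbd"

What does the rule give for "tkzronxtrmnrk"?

Rule — shift every letter 6 places backward in the alphabet (wrapping around).
So "tkzronxtrmnrk" becomes "netlihrnlghle".

netlihrnlghle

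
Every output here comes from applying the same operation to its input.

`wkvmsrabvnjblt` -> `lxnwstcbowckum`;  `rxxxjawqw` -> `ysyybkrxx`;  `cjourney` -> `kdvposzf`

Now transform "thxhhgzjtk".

Looking at the pairs, the operation is to shift every letter 1 place forward in the alphabet (wrapping around), then swap each adjacent pair of characters (1↔2, 3↔4, ...).
"thxhhgzjtk" → "iuiyhikalu".
(Check on "wkvmsrabvnjblt": → "xlwntsbcwokcmu" → "lxnwstcbowckum" ✓)

iuiyhikalu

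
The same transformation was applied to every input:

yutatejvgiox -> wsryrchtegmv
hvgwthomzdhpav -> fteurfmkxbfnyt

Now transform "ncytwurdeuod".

lawruspbcsmb

The pattern: shift every letter 2 places backward in the alphabet (wrapping around).
For "ncytwurdeuod" the result is "lawruspbcsmb".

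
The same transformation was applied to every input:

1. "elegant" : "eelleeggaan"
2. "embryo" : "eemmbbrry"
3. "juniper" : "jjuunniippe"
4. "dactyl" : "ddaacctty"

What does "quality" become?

qquuaalliit

The transformation: double every character, then delete the last 3 characters.
"quality" → "qquuaalliittyy" → "qquuaalliit".
(Check on "juniper": → "jjuunniippeerr" → "jjuunniippe" ✓)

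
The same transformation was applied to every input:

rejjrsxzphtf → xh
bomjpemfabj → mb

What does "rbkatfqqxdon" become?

Looking at the pairs, the operation is to keep one character in every 3, starting at position 1 (positions 1st, 4th, 7th, ...), then delete the first 2 characters.
Applying both steps to "rbkatfqqxdon": "raqd", then "qd".

qd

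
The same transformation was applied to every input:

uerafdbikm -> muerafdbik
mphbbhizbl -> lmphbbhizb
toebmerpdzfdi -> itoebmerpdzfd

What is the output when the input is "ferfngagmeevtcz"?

zferfngagmeevtc

The rule is to move the last character to the front.
So "ferfngagmeevtcz" becomes "zferfngagmeevtc".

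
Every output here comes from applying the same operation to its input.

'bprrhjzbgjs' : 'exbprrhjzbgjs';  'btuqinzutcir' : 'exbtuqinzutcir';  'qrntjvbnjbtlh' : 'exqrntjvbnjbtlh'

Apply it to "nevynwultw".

The rule is to prepend "ex".
Doing the same to "nevynwultw": "exnevynwultw".

exnevynwultw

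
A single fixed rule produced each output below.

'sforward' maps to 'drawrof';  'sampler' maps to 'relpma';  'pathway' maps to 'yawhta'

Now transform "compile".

In each case the input is transformed by: delete the first character, then reverse the string.
Working it through for "compile": intermediate "ompile", final "elipmo".

elipmo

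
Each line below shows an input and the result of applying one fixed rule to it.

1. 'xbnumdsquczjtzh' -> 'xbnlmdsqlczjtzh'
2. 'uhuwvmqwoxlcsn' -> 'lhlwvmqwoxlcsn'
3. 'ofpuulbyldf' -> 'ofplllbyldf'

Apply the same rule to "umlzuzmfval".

lmlzlzmfval

Rule — replace every "u" with "l".
"umlzuzmfval" → "lmlzlzmfval".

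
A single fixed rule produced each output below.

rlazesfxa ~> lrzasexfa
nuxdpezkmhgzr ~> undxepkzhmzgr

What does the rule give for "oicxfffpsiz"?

The rule is to swap each adjacent pair of characters (1↔2, 3↔4, ...).
Applying that to "oicxfffpsiz" gives "ioxcffpfisz".

ioxcffpfisz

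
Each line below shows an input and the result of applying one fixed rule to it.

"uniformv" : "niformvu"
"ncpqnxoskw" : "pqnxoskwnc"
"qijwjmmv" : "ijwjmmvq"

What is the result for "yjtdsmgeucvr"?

dsmgeucvryjt

Rule — swap the front and back halves of the string, then move the last 3 characters to the front (rotate right by 3).
On "yjtdsmgeucvr": the first step gives "geucvryjtdsm", and the second then gives "dsmgeucvryjt".
(Check on "uniformv": → "ormvunif" → "niformvu" ✓)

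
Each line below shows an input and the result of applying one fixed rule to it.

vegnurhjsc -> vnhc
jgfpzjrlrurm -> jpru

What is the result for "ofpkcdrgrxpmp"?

okrxp

In each case the input is transformed by: keep one character in every 3, starting at position 1 (positions 1st, 4th, 7th, ...).
On "ofpkcdrgrxpmp" that produces "okrxp".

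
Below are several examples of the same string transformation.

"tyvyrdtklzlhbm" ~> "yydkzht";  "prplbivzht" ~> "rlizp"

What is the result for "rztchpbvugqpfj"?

What's happening: swap the first and last characters, then keep every other character starting from the second (positions 2nd, 4th, 6th, ...).
Working it through for "rztchpbvugqpfj": intermediate "jztchpbvugqpfr", final "zcpvgpr".

zcpvgpr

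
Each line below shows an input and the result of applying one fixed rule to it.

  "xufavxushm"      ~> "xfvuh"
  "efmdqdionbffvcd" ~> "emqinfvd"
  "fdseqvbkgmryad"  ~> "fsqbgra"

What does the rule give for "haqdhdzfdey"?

The rule is to keep every other character starting from the first (positions 1st, 3rd, 5th, ...).
Applying that to "haqdhdzfdey" gives "hqhzdy".

hqhzdy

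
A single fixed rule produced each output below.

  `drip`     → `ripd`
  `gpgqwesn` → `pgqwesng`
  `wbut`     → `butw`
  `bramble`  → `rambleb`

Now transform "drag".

ragd

Each output is the input with this applied: move the first character to the end.
Applying that to "drag" gives "ragd".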